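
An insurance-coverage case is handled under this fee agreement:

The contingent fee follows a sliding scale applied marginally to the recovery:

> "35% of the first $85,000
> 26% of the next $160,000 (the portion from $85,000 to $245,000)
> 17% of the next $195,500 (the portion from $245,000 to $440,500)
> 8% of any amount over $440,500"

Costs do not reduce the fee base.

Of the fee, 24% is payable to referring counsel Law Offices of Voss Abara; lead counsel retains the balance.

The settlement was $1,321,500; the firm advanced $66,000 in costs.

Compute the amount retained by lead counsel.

$133,049.40

Fee base is the gross recovery, $1,321,500; costs are reimbursed separately.
First $85,000 at 35% = $29,750.00
Next $160,000 at 26% = $41,600.00
Next $195,500 at 17% = $33,235.00
Remaining $881,000 at 8% = $70,480.00
Fee: $29,750.00 + $41,600.00 + $33,235.00 + $70,480.00 = $175,065.00
Referral share: 24% of $175,065.00 = $42,015.60; lead counsel retains $175,065.00 − $42,015.60 = $133,049.40.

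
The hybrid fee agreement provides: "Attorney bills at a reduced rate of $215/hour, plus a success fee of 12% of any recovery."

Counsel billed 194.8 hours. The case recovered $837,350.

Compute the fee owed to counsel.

$142,364.00

Hourly: 194.8 × $215 = $41,882.00
Success fee: 12% of $837,350 = $100,482.00
Total: $41,882.00 + $100,482.00 = $142,364.00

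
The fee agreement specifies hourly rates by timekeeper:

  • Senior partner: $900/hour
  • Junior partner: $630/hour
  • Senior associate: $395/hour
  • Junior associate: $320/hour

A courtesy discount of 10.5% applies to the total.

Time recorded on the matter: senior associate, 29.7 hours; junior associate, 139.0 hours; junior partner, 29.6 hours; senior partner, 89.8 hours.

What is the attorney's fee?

$139,333.15

Senior partner: 89.8 × $900 = $80,820.00
Junior partner: 29.6 × $630 = $18,648.00
Senior associate: 29.7 × $395 = $11,731.50
Junior associate: 139.0 × $320 = $44,480.00
Subtotal: $155,679.50
Less 10.5% discount: −$16,346.35
Total: $155,679.50 − $16,346.35 = $139,333.15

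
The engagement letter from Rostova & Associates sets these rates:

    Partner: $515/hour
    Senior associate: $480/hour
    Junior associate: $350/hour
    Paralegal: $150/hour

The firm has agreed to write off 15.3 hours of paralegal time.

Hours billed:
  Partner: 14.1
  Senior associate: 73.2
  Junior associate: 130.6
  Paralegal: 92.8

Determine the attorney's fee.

$99,732.50

Partner: 14.1 × $515 = $7,261.50
Senior associate: 73.2 × $480 = $35,136.00
Junior associate: 130.6 × $350 = $45,710.00
Paralegal: 92.8 × $150 = $13,920.00
Subtotal: $102,027.50
Write-off: 15.3 × $150 = $2,295.00
Total: $102,027.50 − $2,295.00 = $99,732.50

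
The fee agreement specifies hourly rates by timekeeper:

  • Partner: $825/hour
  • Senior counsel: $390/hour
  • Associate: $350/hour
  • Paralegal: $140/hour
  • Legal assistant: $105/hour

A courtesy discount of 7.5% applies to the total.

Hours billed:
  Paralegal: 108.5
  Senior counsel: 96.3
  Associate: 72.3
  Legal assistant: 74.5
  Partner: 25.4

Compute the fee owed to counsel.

$98,817.29

Partner: 25.4 × $825 = $20,955.00
Senior counsel: 96.3 × $390 = $37,557.00
Associate: 72.3 × $350 = $25,305.00
Paralegal: 108.5 × $140 = $15,190.00
Legal assistant: 74.5 × $105 = $7,822.50
Subtotal: $106,829.50
Less 7.5% discount: −$8,012.21
Total: $106,829.50 − $8,012.21 = $98,817.29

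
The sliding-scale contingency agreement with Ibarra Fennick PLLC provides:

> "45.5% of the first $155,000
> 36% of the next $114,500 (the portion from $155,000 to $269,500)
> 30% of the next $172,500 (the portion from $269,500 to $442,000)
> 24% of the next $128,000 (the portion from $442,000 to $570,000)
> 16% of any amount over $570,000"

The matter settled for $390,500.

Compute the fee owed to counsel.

First $155,000 at 45.5% = $70,525.00
Next $114,500 at 36% = $41,220.00
Remaining $121,000 at 30% = $36,300.00
Fee: $70,525.00 + $41,220.00 + $36,300.00 = $148,045.00

$148,045.00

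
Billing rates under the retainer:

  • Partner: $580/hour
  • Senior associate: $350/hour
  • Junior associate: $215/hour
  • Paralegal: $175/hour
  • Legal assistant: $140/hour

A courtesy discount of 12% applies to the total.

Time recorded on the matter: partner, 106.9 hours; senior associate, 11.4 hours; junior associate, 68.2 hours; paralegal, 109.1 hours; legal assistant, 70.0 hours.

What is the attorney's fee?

Partner: 106.9 × $580 = $62,002.00
Senior associate: 11.4 × $350 = $3,990.00
Junior associate: 68.2 × $215 = $14,663.00
Paralegal: 109.1 × $175 = $19,092.50
Legal assistant: 70.0 × $140 = $9,800.00
Subtotal: $109,547.50
Less 12% discount: −$13,145.70
Total: $109,547.50 − $13,145.70 = $96,401.80

$96,401.80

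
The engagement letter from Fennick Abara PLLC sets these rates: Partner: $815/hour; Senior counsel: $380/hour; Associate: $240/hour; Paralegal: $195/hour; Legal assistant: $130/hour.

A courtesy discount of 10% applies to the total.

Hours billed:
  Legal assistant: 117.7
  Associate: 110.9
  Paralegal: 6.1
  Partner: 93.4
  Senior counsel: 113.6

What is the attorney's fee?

$146,155.95

Partner: 93.4 × $815 = $76,121.00
Senior counsel: 113.6 × $380 = $43,168.00
Associate: 110.9 × $240 = $26,616.00
Paralegal: 6.1 × $195 = $1,189.50
Legal assistant: 117.7 × $130 = $15,301.00
Subtotal: $162,395.50
Less 10% discount: −$16,239.55
Total: $162,395.50 − $16,239.55 = $146,155.95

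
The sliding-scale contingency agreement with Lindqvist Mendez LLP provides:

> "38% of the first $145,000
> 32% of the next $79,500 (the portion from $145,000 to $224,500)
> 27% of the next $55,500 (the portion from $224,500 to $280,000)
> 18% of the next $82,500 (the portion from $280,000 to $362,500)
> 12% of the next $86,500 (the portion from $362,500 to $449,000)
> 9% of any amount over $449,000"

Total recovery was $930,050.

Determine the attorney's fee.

$164,049.50

First $145,000 at 38% = $55,100.00
Next $79,500 at 32% = $25,440.00
Next $55,500 at 27% = $14,985.00
Next $82,500 at 18% = $14,850.00
Next $86,500 at 12% = $10,380.00
Remaining $481,050 at 9% = $43,294.50
Fee: $55,100.00 + $25,440.00 + $14,985.00 + $14,850.00 + $10,380.00 + $43,294.50 = $164,049.50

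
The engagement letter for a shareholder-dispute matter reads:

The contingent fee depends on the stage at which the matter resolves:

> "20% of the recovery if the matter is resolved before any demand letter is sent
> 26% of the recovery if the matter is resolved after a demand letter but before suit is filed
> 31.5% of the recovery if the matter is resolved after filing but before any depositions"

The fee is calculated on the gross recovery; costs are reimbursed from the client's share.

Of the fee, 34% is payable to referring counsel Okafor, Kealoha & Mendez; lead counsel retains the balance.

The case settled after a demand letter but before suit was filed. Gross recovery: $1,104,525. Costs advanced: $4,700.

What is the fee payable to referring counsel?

Fee base is the gross recovery, $1,104,525; costs are reimbursed separately.
The matter settled after a demand letter but before suit was filed, so the 26% rate applies.
$1,104,525 × 26% = $287,176.50
Referral share: 34% of $287,176.50 = $97,640.01; lead counsel retains $287,176.50 − $97,640.01 = $189,536.49.

$97,640.01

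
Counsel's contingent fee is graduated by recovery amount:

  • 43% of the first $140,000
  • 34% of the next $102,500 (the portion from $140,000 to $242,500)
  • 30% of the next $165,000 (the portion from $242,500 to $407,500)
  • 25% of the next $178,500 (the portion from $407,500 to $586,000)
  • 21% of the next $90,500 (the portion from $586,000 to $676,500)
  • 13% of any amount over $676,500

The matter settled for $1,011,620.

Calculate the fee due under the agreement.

First $140,000 at 43% = $60,200.00
Next $102,500 at 34% = $34,850.00
Next $165,000 at 30% = $49,500.00
Next $178,500 at 25% = $44,625.00
Next $90,500 at 21% = $19,005.00
Remaining $335,120 at 13% = $43,565.60
Fee: $60,200.00 + $34,850.00 + $49,500.00 + $44,625.00 + $19,005.00 + $43,565.60 = $251,745.60

$251,745.60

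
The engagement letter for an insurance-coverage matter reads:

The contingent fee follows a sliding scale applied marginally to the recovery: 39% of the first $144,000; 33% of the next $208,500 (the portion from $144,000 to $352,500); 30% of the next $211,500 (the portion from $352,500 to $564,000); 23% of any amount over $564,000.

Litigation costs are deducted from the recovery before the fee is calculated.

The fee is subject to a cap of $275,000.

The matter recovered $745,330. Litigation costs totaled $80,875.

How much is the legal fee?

$211,519.65

Fee base (net of costs): $745,330 − $80,875 = $664,455
First $144,000 at 39% = $56,160.00
Next $208,500 at 33% = $68,805.00
Next $211,500 at 30% = $63,450.00
Remaining $100,455 at 23% = $23,104.65
Fee: $56,160.00 + $68,805.00 + $63,450.00 + $23,104.65 = $211,519.65
$211,519.65 is under the $275,000 cap.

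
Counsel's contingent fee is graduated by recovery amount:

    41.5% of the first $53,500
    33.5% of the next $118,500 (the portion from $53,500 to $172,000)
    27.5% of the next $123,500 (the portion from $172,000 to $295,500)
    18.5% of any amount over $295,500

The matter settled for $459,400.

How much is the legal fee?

$126,184.00

First $53,500 at 41.5% = $22,202.50
Next $118,500 at 33.5% = $39,697.50
Next $123,500 at 27.5% = $33,962.50
Remaining $163,900 at 18.5% = $30,321.50
Fee: $22,202.50 + $39,697.50 + $33,962.50 + $30,321.50 = $126,184.00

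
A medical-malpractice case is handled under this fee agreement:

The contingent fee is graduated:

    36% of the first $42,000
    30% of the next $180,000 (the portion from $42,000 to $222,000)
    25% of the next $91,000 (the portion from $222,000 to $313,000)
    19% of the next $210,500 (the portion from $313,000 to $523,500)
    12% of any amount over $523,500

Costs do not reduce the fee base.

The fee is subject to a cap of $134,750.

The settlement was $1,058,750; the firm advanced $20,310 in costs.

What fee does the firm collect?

Fee base is the gross recovery, $1,058,750; costs are reimbursed separately.
First $42,000 at 36% = $15,120.00
Next $180,000 at 30% = $54,000.00
Next $91,000 at 25% = $22,750.00
Next $210,500 at 19% = $39,995.00
Remaining $535,250 at 12% = $64,230.00
Fee: $15,120.00 + $54,000.00 + $22,750.00 + $39,995.00 + $64,230.00 = $196,095.00
$196,095.00 exceeds the $134,750 cap, so the fee is capped at $134,750.00.

$134,750.00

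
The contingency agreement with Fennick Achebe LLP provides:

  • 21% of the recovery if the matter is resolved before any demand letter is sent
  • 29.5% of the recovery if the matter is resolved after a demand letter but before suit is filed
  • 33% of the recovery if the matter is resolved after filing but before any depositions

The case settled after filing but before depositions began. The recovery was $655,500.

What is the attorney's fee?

$216,315.00

The matter settled after filing but before depositions began, so the 33% rate applies.
$655,500 × 33% = $216,315.00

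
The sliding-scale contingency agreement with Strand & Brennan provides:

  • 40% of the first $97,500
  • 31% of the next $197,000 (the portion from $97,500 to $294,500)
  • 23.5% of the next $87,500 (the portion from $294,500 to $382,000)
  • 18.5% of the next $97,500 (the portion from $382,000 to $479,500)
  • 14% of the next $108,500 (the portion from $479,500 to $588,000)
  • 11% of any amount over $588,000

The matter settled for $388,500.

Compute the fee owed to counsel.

$121,835.00

First $97,500 at 40% = $39,000.00
Next $197,000 at 31% = $61,070.00
Next $87,500 at 23.5% = $20,562.50
Remaining $6,500 at 18.5% = $1,202.50
Fee: $39,000.00 + $61,070.00 + $20,562.50 + $1,202.50 = $121,835.00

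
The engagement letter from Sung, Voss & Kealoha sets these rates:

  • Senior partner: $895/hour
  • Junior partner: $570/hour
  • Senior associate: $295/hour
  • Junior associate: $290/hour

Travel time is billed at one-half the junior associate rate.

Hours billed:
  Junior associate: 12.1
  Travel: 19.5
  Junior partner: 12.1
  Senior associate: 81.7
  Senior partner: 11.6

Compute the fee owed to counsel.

Senior partner: 11.6 × $895 = $10,382.00
Junior partner: 12.1 × $570 = $6,897.00
Senior associate: 81.7 × $295 = $24,101.50
Junior associate: 12.1 × $290 = $3,509.00
Subtotal: $10,382.00 + $6,897.00 + $24,101.50 + $3,509.00 = $44,889.50
Travel: 19.5 × ($290 ÷ 2) = 19.5 × $145.00 = $2,827.50
Total: $44,889.50 + $2,827.50 = $47,717.00

$47,717.00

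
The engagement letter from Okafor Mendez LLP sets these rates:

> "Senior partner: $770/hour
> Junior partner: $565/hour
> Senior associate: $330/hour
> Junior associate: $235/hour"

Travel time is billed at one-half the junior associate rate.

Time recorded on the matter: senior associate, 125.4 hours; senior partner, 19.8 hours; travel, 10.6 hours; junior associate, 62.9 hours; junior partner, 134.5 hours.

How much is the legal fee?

Senior partner: 19.8 × $770 = $15,246.00
Junior partner: 134.5 × $565 = $75,992.50
Senior associate: 125.4 × $330 = $41,382.00
Junior associate: 62.9 × $235 = $14,781.50
Subtotal: $15,246.00 + $75,992.50 + $41,382.00 + $14,781.50 = $147,402.00
Travel: 10.6 × ($235 ÷ 2) = 10.6 × $117.50 = $1,245.50
Total: $147,402.00 + $1,245.50 = $148,647.50

$148,647.50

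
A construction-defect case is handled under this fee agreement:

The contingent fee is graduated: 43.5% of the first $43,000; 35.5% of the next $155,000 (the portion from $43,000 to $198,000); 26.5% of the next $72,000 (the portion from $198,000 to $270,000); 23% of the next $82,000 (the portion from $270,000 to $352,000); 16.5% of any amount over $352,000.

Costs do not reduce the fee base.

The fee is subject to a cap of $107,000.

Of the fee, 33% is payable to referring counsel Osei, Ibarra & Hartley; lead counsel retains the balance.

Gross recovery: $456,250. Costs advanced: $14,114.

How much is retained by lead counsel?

Fee base is the gross recovery, $456,250; costs are reimbursed separately.
First $43,000 at 43.5% = $18,705.00
Next $155,000 at 35.5% = $55,025.00
Next $72,000 at 26.5% = $19,080.00
Next $82,000 at 23% = $18,860.00
Remaining $104,250 at 16.5% = $17,201.25
Fee: $18,705.00 + $55,025.00 + $19,080.00 + $18,860.00 + $17,201.25 = $128,871.25
$128,871.25 exceeds the $107,000 cap, so the fee is capped at $107,000.00.
Referral share: 33% of $107,000.00 = $35,310.00; lead counsel retains $107,000.00 − $35,310.00 = $71,690.00.

$71,690.00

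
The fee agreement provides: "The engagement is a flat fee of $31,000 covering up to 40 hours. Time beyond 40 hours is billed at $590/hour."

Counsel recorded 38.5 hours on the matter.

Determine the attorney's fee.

$31,000.00

38.5 hours is within the 40-hour scope; only the flat fee applies.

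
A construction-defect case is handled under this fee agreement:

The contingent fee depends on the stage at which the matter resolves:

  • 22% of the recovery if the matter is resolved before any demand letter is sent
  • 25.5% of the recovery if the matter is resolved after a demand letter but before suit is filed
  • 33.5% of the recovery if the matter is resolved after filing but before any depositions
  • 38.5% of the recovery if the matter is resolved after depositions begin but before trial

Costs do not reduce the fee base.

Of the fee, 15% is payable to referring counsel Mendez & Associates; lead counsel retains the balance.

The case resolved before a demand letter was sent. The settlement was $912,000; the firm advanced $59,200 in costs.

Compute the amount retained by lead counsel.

Fee base is the gross recovery, $912,000; costs are reimbursed separately.
The matter resolved before a demand letter was sent, so the 22% rate applies.
$912,000 × 22% = $200,640.00
Referral share: 15% of $200,640.00 = $30,096.00; lead counsel retains $200,640.00 − $30,096.00 = $170,544.00.

$170,544.00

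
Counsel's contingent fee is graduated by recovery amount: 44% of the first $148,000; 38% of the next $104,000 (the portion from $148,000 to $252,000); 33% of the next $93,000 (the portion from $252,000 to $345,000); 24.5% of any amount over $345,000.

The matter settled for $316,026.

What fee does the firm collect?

$125,768.58

First $148,000 at 44% = $65,120.00
Next $104,000 at 38% = $39,520.00
Remaining $64,026 at 33% = $21,128.58
Fee: $65,120.00 + $39,520.00 + $21,128.58 = $125,768.58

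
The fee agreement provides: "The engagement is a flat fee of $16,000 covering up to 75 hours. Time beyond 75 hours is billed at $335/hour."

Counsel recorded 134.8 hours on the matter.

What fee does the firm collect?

Flat fee: $16,000.00
Excess hours: 134.8 − 75 = 59.8
Overrun: 59.8 × $335 = $20,033.00
Total: $16,000.00 + $20,033.00 = $36,033.00

$36,033.00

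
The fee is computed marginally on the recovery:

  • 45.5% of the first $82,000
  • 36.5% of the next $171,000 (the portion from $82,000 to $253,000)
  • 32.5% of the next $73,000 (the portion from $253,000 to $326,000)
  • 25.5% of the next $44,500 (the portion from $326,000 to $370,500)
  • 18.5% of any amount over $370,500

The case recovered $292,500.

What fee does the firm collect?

First $82,000 at 45.5% = $37,310.00
Next $171,000 at 36.5% = $62,415.00
Remaining $39,500 at 32.5% = $12,837.50
Fee: $37,310.00 + $62,415.00 + $12,837.50 = $112,562.50

$112,562.50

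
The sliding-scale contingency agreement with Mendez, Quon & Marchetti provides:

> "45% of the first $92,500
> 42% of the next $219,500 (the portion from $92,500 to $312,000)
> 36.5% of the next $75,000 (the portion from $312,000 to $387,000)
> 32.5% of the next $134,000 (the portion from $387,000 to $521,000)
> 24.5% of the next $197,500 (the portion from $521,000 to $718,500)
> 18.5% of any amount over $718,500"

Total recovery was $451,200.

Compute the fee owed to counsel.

$182,055.00

First $92,500 at 45% = $41,625.00
Next $219,500 at 42% = $92,190.00
Next $75,000 at 36.5% = $27,375.00
Remaining $64,200 at 32.5% = $20,865.00
Fee: $41,625.00 + $92,190.00 + $27,375.00 + $20,865.00 = $182,055.00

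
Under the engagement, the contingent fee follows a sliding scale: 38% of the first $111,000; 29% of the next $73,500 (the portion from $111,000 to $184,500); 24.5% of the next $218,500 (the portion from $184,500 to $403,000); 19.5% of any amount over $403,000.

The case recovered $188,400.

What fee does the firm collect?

$64,450.50

First $111,000 at 38% = $42,180.00
Next $73,500 at 29% = $21,315.00
Remaining $3,900 at 24.5% = $955.50
Fee: $42,180.00 + $21,315.00 + $955.50 = $64,450.50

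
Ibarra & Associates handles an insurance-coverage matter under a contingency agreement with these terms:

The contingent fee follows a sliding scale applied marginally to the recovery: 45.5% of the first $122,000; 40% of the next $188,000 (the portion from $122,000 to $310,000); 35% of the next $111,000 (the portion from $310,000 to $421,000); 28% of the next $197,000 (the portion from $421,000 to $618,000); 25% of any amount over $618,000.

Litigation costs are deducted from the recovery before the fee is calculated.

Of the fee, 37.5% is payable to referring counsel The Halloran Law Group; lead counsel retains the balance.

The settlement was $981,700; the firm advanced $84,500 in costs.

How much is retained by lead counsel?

$184,075.00

Fee base (net of costs): $981,700 − $84,500 = $897,200
First $122,000 at 45.5% = $55,510.00
Next $188,000 at 40% = $75,200.00
Next $111,000 at 35% = $38,850.00
Next $197,000 at 28% = $55,160.00
Remaining $279,200 at 25% = $69,800.00
Fee: $55,510.00 + $75,200.00 + $38,850.00 + $55,160.00 + $69,800.00 = $294,520.00
Referral share: 37.5% of $294,520.00 = $110,445.00; lead counsel retains $294,520.00 − $110,445.00 = $184,075.00.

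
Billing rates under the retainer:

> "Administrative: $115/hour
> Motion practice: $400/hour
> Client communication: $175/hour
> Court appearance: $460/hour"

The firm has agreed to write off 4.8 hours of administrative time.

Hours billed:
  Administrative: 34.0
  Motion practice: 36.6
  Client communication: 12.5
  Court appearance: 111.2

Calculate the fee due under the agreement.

$71,337.50

Administrative: 34.0 × $115 = $3,910.00
Motion practice: 36.6 × $400 = $14,640.00
Client communication: 12.5 × $175 = $2,187.50
Court appearance: 111.2 × $460 = $51,152.00
Subtotal: $71,889.50
Write-off: 4.8 × $115 = $552.00
Total: $71,889.50 − $552.00 = $71,337.50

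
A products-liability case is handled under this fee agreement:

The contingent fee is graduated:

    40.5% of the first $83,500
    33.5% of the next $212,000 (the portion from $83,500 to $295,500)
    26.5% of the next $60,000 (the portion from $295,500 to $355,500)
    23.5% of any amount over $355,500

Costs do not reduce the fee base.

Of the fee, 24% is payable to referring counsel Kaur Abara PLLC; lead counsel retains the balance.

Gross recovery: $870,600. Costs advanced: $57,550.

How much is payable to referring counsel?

$58,028.64

Fee base is the gross recovery, $870,600; costs are reimbursed separately.
First $83,500 at 40.5% = $33,817.50
Next $212,000 at 33.5% = $71,020.00
Next $60,000 at 26.5% = $15,900.00
Remaining $515,100 at 23.5% = $121,048.50
Fee: $33,817.50 + $71,020.00 + $15,900.00 + $121,048.50 = $241,786.00
Referral share: 24% of $241,786.00 = $58,028.64; lead counsel retains $241,786.00 − $58,028.64 = $183,757.36.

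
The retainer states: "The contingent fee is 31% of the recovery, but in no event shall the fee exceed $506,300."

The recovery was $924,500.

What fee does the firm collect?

$286,595.00

31% of $924,500 = $286,595.00
That is under the $506,300 cap.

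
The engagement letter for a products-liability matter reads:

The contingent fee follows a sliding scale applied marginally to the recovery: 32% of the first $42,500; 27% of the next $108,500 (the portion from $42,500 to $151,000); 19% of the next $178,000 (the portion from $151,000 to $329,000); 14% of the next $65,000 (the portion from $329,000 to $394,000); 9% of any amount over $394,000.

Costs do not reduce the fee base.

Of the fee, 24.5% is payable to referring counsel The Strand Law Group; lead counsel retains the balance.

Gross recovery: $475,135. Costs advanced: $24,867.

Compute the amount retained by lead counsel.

Fee base is the gross recovery, $475,135; costs are reimbursed separately.
First $42,500 at 32% = $13,600.00
Next $108,500 at 27% = $29,295.00
Next $178,000 at 19% = $33,820.00
Next $65,000 at 14% = $9,100.00
Remaining $81,135 at 9% = $7,302.15
Fee: $13,600.00 + $29,295.00 + $33,820.00 + $9,100.00 + $7,302.15 = $93,117.15
Referral share: 24.5% of $93,117.15 = $22,813.70; lead counsel retains $93,117.15 − $22,813.70 = $70,303.45.

$70,303.45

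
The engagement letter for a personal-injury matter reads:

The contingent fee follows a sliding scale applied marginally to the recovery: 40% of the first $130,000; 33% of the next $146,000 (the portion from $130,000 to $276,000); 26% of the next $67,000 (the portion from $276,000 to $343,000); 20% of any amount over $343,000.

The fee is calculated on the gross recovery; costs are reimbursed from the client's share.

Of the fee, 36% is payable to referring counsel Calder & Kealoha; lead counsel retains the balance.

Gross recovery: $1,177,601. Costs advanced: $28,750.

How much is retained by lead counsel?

Fee base is the gross recovery, $1,177,601; costs are reimbursed separately.
First $130,000 at 40% = $52,000.00
Next $146,000 at 33% = $48,180.00
Next $67,000 at 26% = $17,420.00
Remaining $834,601 at 20% = $166,920.20
Fee: $52,000.00 + $48,180.00 + $17,420.00 + $166,920.20 = $284,520.20
Referral share: 36% of $284,520.20 = $102,427.27; lead counsel retains $284,520.20 − $102,427.27 = $182,092.93.

$182,092.93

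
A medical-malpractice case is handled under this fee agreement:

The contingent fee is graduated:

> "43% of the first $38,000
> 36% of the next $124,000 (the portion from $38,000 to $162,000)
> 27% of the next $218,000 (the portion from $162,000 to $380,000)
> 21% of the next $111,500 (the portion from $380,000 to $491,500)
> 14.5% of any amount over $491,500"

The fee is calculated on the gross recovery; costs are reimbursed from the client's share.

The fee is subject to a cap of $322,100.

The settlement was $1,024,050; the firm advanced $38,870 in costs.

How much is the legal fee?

Fee base is the gross recovery, $1,024,050; costs are reimbursed separately.
First $38,000 at 43% = $16,340.00
Next $124,000 at 36% = $44,640.00
Next $218,000 at 27% = $58,860.00
Next $111,500 at 21% = $23,415.00
Remaining $532,550 at 14.5% = $77,219.75
Fee: $16,340.00 + $44,640.00 + $58,860.00 + $23,415.00 + $77,219.75 = $220,474.75
$220,474.75 is under the $322,100 cap.

$220,474.75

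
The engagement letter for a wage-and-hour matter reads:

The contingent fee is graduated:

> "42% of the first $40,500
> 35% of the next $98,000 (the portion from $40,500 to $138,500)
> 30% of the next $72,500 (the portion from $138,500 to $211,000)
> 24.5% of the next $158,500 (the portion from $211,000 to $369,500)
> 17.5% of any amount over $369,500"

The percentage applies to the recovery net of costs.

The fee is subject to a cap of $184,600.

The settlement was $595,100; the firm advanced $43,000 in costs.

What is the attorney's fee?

Fee base (net of costs): $595,100 − $43,000 = $552,100
First $40,500 at 42% = $17,010.00
Next $98,000 at 35% = $34,300.00
Next $72,500 at 30% = $21,750.00
Next $158,500 at 24.5% = $38,832.50
Remaining $182,600 at 17.5% = $31,955.00
Fee: $17,010.00 + $34,300.00 + $21,750.00 + $38,832.50 + $31,955.00 = $143,847.50
$143,847.50 is under the $184,600 cap.

$143,847.50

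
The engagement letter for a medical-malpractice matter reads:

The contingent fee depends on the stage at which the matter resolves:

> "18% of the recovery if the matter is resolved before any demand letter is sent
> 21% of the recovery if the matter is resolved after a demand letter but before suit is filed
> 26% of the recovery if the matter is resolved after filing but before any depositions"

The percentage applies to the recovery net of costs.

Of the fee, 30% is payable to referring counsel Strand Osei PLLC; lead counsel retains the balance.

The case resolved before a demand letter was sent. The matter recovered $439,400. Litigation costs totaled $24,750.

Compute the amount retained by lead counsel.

$52,245.90

Fee base (net of costs): $439,400 − $24,750 = $414,650
The matter resolved before a demand letter was sent, so the 18% rate applies.
$414,650 × 18% = $74,637.00
Referral share: 30% of $74,637.00 = $22,391.10; lead counsel retains $74,637.00 − $22,391.10 = $52,245.90.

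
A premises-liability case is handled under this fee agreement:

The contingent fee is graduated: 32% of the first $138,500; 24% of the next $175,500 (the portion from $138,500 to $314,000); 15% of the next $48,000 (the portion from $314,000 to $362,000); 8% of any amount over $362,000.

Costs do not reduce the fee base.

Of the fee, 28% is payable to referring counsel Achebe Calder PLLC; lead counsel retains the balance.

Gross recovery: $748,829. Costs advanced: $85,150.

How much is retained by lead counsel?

$89,702.15

Fee base is the gross recovery, $748,829; costs are reimbursed separately.
First $138,500 at 32% = $44,320.00
Next $175,500 at 24% = $42,120.00
Next $48,000 at 15% = $7,200.00
Remaining $386,829 at 8% = $30,946.32
Fee: $44,320.00 + $42,120.00 + $7,200.00 + $30,946.32 = $124,586.32
Referral share: 28% of $124,586.32 = $34,884.17; lead counsel retains $124,586.32 − $34,884.17 = $89,702.15.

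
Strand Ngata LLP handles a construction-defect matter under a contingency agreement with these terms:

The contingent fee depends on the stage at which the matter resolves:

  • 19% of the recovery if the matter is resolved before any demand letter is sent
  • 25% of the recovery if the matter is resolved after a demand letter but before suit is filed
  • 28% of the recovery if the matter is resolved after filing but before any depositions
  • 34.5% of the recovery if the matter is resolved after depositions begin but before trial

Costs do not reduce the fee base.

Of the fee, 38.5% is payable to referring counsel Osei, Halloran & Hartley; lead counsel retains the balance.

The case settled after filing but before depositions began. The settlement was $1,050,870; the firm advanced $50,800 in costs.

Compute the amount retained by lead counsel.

Fee base is the gross recovery, $1,050,870; costs are reimbursed separately.
The matter settled after filing but before depositions began, so the 28% rate applies.
$1,050,870 × 28% = $294,243.60
Referral share: 38.5% of $294,243.60 = $113,283.79; lead counsel retains $294,243.60 − $113,283.79 = $180,959.81.

$180,959.81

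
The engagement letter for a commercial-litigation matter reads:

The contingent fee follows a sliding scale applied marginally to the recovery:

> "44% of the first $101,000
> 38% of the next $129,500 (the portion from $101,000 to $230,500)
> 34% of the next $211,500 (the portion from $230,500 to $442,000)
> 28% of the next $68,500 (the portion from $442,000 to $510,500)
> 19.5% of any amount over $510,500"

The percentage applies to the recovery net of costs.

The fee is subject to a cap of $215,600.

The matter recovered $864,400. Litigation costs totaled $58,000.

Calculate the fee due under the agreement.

$215,600.00

Fee base (net of costs): $864,400 − $58,000 = $806,400
First $101,000 at 44% = $44,440.00
Next $129,500 at 38% = $49,210.00
Next $211,500 at 34% = $71,910.00
Next $68,500 at 28% = $19,180.00
Remaining $295,900 at 19.5% = $57,700.50
Fee: $44,440.00 + $49,210.00 + $71,910.00 + $19,180.00 + $57,700.50 = $242,440.50
$242,440.50 exceeds the $215,600 cap, so the fee is capped at $215,600.00.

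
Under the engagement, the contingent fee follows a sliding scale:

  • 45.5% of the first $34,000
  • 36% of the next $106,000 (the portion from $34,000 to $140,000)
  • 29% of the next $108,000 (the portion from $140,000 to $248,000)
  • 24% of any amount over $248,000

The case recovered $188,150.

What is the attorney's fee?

$67,593.50

First $34,000 at 45.5% = $15,470.00
Next $106,000 at 36% = $38,160.00
Remaining $48,150 at 29% = $13,963.50
Fee: $15,470.00 + $38,160.00 + $13,963.50 = $67,593.50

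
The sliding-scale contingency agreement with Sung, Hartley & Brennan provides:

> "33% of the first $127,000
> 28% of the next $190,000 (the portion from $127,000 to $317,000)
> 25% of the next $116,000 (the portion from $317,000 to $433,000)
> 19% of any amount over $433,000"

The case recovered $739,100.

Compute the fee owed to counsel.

First $127,000 at 33% = $41,910.00
Next $190,000 at 28% = $53,200.00
Next $116,000 at 25% = $29,000.00
Remaining $306,100 at 19% = $58,159.00
Fee: $41,910.00 + $53,200.00 + $29,000.00 + $58,159.00 = $182,269.00

$182,269.00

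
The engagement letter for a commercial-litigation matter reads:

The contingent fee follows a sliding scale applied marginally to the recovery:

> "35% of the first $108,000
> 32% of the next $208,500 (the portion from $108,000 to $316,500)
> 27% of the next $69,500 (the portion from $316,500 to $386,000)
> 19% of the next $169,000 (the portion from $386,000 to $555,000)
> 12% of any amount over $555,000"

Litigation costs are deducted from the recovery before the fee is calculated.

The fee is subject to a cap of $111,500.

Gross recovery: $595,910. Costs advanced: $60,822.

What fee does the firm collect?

Fee base (net of costs): $595,910 − $60,822 = $535,088
First $108,000 at 35% = $37,800.00
Next $208,500 at 32% = $66,720.00
Next $69,500 at 27% = $18,765.00
Remaining $149,088 at 19% = $28,326.72
Fee: $37,800.00 + $66,720.00 + $18,765.00 + $28,326.72 = $151,611.72
$151,611.72 exceeds the $111,500 cap, so the fee is capped at $111,500.00.

$111,500.00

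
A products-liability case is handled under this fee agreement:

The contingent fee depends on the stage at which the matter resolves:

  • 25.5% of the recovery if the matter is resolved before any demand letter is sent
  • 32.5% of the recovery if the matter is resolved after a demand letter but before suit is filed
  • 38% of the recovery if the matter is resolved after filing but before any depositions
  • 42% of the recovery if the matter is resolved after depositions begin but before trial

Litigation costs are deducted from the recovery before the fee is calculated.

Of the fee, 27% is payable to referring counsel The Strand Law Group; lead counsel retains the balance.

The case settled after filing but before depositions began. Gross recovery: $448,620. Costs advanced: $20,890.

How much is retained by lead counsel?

$118,652.30

Fee base (net of costs): $448,620 − $20,890 = $427,730
The matter settled after filing but before depositions began, so the 38% rate applies.
$427,730 × 38% = $162,537.40
Referral share: 27% of $162,537.40 = $43,885.10; lead counsel retains $162,537.40 − $43,885.10 = $118,652.30.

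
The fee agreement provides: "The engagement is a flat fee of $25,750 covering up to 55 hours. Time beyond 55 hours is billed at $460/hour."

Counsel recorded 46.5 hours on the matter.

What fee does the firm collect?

46.5 hours is within the 55-hour scope; only the flat fee applies.

$25,750.00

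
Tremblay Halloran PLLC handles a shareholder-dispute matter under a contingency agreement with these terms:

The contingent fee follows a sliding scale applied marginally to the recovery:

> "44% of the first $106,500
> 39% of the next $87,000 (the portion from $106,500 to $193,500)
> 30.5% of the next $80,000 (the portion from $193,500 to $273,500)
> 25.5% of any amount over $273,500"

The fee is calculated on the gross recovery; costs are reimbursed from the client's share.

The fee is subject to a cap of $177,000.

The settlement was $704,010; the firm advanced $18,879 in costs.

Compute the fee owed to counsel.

Fee base is the gross recovery, $704,010; costs are reimbursed separately.
First $106,500 at 44% = $46,860.00
Next $87,000 at 39% = $33,930.00
Next $80,000 at 30.5% = $24,400.00
Remaining $430,510 at 25.5% = $109,780.05
Fee: $46,860.00 + $33,930.00 + $24,400.00 + $109,780.05 = $214,970.05
$214,970.05 exceeds the $177,000 cap, so the fee is capped at $177,000.00.

$177,000.00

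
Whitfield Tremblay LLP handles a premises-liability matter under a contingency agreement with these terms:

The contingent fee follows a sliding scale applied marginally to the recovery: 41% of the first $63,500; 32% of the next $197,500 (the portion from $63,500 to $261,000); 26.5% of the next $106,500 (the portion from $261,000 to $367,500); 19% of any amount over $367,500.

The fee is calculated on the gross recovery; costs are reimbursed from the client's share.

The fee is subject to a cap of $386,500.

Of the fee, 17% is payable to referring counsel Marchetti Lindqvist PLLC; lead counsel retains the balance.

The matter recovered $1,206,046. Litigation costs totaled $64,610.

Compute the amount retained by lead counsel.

$229,728.43

Fee base is the gross recovery, $1,206,046; costs are reimbursed separately.
First $63,500 at 41% = $26,035.00
Next $197,500 at 32% = $63,200.00
Next $106,500 at 26.5% = $28,222.50
Remaining $838,546 at 19% = $159,323.74
Fee: $26,035.00 + $63,200.00 + $28,222.50 + $159,323.74 = $276,781.24
$276,781.24 is under the $386,500 cap.
Referral share: 17% of $276,781.24 = $47,052.81; lead counsel retains $276,781.24 − $47,052.81 = $229,728.43.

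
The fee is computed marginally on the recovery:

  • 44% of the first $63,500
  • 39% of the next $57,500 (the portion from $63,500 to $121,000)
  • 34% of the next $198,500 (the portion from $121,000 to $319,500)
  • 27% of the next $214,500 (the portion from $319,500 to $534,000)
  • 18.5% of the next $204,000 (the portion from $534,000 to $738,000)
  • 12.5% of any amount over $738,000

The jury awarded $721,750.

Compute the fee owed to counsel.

$210,503.75

First $63,500 at 44% = $27,940.00
Next $57,500 at 39% = $22,425.00
Next $198,500 at 34% = $67,490.00
Next $214,500 at 27% = $57,915.00
Remaining $187,750 at 18.5% = $34,733.75
Fee: $27,940.00 + $22,425.00 + $67,490.00 + $57,915.00 + $34,733.75 = $210,503.75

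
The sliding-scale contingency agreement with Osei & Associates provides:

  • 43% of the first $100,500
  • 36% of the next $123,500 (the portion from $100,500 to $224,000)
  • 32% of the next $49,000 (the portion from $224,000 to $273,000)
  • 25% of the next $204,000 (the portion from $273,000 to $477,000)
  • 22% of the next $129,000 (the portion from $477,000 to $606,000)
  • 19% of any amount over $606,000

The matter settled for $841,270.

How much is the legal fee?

$227,436.30

First $100,500 at 43% = $43,215.00
Next $123,500 at 36% = $44,460.00
Next $49,000 at 32% = $15,680.00
Next $204,000 at 25% = $51,000.00
Next $129,000 at 22% = $28,380.00
Remaining $235,270 at 19% = $44,701.30
Fee: $43,215.00 + $44,460.00 + $15,680.00 + $51,000.00 + $28,380.00 + $44,701.30 = $227,436.30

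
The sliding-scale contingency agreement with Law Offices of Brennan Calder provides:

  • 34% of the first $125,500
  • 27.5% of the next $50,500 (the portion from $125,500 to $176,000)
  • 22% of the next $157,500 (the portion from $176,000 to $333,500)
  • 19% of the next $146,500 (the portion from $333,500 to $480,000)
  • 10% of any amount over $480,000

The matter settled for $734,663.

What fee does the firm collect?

First $125,500 at 34% = $42,670.00
Next $50,500 at 27.5% = $13,887.50
Next $157,500 at 22% = $34,650.00
Next $146,500 at 19% = $27,835.00
Remaining $254,663 at 10% = $25,466.30
Fee: $42,670.00 + $13,887.50 + $34,650.00 + $27,835.00 + $25,466.30 = $144,508.80

$144,508.80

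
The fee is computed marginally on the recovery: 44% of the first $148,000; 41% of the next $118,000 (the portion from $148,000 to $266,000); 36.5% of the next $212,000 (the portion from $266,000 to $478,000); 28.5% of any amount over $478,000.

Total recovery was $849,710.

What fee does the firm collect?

$296,817.35

First $148,000 at 44% = $65,120.00
Next $118,000 at 41% = $48,380.00
Next $212,000 at 36.5% = $77,380.00
Remaining $371,710 at 28.5% = $105,937.35
Fee: $65,120.00 + $48,380.00 + $77,380.00 + $105,937.35 = $296,817.35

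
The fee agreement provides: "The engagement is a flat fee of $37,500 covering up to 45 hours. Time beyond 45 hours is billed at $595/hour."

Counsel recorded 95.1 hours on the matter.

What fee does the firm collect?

$67,309.50

Flat fee: $37,500.00
Excess hours: 95.1 − 45 = 50.1
Overrun: 50.1 × $595 = $29,809.50
Total: $37,500.00 + $29,809.50 = $67,309.50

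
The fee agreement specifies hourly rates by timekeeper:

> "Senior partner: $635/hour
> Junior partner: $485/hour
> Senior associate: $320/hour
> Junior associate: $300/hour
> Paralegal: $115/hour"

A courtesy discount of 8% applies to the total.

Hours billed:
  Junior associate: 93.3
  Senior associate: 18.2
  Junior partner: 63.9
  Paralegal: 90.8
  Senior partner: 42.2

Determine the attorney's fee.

$93,880.94

Senior partner: 42.2 × $635 = $26,797.00
Junior partner: 63.9 × $485 = $30,991.50
Senior associate: 18.2 × $320 = $5,824.00
Junior associate: 93.3 × $300 = $27,990.00
Paralegal: 90.8 × $115 = $10,442.00
Subtotal: $102,044.50
Less 8% discount: −$8,163.56
Total: $102,044.50 − $8,163.56 = $93,880.94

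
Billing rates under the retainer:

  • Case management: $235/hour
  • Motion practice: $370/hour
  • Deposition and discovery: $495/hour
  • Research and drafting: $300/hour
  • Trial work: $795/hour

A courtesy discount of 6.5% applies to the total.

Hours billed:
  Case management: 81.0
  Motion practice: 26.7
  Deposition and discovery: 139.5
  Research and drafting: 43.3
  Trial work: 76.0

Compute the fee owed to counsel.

$160,237.03

Case management: 81.0 × $235 = $19,035.00
Motion practice: 26.7 × $370 = $9,879.00
Deposition and discovery: 139.5 × $495 = $69,052.50
Research and drafting: 43.3 × $300 = $12,990.00
Trial work: 76.0 × $795 = $60,420.00
Subtotal: $171,376.50
Less 6.5% discount: −$11,139.47
Total: $171,376.50 − $11,139.47 = $160,237.03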